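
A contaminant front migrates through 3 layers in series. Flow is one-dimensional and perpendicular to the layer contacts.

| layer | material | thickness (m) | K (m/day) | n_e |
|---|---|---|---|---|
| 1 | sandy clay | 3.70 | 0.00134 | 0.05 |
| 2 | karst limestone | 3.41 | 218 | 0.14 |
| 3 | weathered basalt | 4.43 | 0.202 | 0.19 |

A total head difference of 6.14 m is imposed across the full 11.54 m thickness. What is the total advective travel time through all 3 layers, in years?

1.87

With flow normal to the layers, continuity requires the same specific discharge q through every layer.
Σ(b_i/K_i) = 3.70/0.00134 + 3.41/218 + 4.43/0.202 = 2783 d.
q = Δh / Σ(b_i/K_i) = 6.14 / 2783 = 0.002206 m/day.
In each layer the seepage velocity is v_i = q/n_i, so the layer transit time is t_i = b_i·n_i / q:
  layer 1 (sandy clay): t_1 = 3.70 × 0.05 / 0.002206 = 83.86 d
  layer 2 (karst limestone): t_2 = 3.41 × 0.14 / 0.002206 = 216.4 d
  layer 3 (weathered basalt): t_3 = 4.43 × 0.19 / 0.002206 = 381.5 d
Total t = Σ t_i = 681.8 days = 1.867 years.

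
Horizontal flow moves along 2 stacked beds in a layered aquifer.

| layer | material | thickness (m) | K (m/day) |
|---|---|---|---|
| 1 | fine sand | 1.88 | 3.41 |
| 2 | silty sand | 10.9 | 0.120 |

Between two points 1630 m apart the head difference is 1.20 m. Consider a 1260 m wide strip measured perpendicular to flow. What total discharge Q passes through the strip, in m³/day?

7.16

Flow is parallel to layering, so each bed carries its own Darcy discharge and the transmissivities add.
Σ(K_i·b_i) = 3.41×1.88 + 0.120×10.9 = 7.719 m²/day.
Hydraulic gradient i = Δh / L = 1.20 / 1630 = 0.0007362.
Q = Σ(K_i·b_i) · W · i = 7.719 × 1260 × 0.0007362 = 7.160 m³/day.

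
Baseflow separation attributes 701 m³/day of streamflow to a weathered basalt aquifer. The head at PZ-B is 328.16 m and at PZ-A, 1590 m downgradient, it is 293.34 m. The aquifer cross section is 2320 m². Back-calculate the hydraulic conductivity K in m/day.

13.8

Hydraulic gradient i = (328.16 − 293.34) / 1590 = 34.82 / 1590 = 0.02190.
From Q = K·A·i, K = Q / (A·i) = 701 / (2320 × 0.02190) = 13.80 m/day.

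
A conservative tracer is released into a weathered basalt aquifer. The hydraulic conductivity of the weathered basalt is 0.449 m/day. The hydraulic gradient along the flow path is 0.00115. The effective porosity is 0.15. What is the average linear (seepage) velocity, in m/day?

Hydraulic gradient i = 0.00115.
Darcy flux q = K · i = 0.4490 × 0.001150 = 0.0005164 m/day.
Seepage velocity v = q / n_e = 0.0005164 / 0.15 = 0.003442 m/day.

0.00344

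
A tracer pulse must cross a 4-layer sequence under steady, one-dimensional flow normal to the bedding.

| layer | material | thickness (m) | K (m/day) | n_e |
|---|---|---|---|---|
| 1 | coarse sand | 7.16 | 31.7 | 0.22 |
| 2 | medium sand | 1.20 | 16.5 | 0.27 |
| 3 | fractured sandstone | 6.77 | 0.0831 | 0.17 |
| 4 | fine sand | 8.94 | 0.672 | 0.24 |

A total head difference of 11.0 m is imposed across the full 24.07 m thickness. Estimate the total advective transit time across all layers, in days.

44.9

With flow normal to the layers, continuity requires the same specific discharge q through every layer.
Σ(b_i/K_i) = 7.16/31.7 + 1.20/16.5 + 6.77/0.0831 + 8.94/0.672 = 95.07 d.
q = Δh / Σ(b_i/K_i) = 11.0 / 95.07 = 0.1157 m/day.
In each layer the seepage velocity is v_i = q/n_i, so the layer transit time is t_i = b_i·n_i / q:
  layer 1 (coarse sand): t_1 = 7.16 × 0.22 / 0.1157 = 13.61 d
  layer 2 (medium sand): t_2 = 1.20 × 0.27 / 0.1157 = 2.800 d
  layer 3 (fractured sandstone): t_3 = 6.77 × 0.17 / 0.1157 = 9.947 d
  layer 4 (fine sand): t_4 = 8.94 × 0.24 / 0.1157 = 18.54 d
Total t = Σ t_i = 44.91 days.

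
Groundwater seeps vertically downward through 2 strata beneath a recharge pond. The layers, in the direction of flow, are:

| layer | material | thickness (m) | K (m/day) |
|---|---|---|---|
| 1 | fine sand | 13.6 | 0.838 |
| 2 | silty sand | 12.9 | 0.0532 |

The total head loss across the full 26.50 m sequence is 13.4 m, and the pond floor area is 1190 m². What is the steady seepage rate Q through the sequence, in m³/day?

61.6

Flow is perpendicular to layering, so the layers act in series and the equivalent K is the thickness-weighted harmonic mean.
Total thickness L = 13.6 + 12.9 = 26.50 m.
Σ(b_i/K_i) = 13.6/0.838 + 12.9/0.0532 = 258.7 d.
K_eq = L / Σ(b_i/K_i) = 26.50 / 258.7 = 0.1024 m/day.
Q = K_eq · A · (Δh/L) = 0.1024 × 1190 × (13.4/26.50) = 61.64 m³/day.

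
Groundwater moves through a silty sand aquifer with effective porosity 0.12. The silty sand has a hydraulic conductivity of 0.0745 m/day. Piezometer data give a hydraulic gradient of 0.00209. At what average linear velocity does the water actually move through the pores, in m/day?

0.00130

Hydraulic gradient i = 0.00209.
Darcy flux q = K · i = 0.07450 × 0.002090 = 0.0001557 m/day.
Seepage velocity v = q / n_e = 0.0001557 / 0.12 = 0.001298 m/day.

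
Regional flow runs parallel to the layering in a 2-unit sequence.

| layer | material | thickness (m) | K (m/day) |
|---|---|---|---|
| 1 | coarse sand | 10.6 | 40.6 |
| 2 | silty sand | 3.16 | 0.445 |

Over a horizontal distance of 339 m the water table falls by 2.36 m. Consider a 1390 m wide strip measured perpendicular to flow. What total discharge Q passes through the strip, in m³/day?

4180

Flow is parallel to layering, so each bed carries its own Darcy discharge and the transmissivities add.
Σ(K_i·b_i) = 40.6×10.6 + 0.445×3.16 = 431.8 m²/day.
Hydraulic gradient i = Δh / L = 2.36 / 339 = 0.006962.
Q = Σ(K_i·b_i) · W · i = 431.8 × 1390 × 0.006962 = 4178 m³/day.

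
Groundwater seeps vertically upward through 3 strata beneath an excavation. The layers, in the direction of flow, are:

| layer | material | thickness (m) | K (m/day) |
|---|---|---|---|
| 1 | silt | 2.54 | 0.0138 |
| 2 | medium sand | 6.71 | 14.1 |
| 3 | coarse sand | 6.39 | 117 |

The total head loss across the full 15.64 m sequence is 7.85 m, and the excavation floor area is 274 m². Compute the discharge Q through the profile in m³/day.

Flow is perpendicular to layering, so the layers act in series and the equivalent K is the thickness-weighted harmonic mean.
Total thickness L = 2.54 + 6.71 + 6.39 = 15.64 m.
Σ(b_i/K_i) = 2.54/0.0138 + 6.71/14.1 + 6.39/117 = 184.6 d.
K_eq = L / Σ(b_i/K_i) = 15.64 / 184.6 = 0.08473 m/day.
Q = K_eq · A · (Δh/L) = 0.08473 × 274 × (7.85/15.64) = 11.65 m³/day.

11.7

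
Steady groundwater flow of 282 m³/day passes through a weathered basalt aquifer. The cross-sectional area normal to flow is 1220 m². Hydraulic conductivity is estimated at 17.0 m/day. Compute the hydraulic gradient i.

From Q = K·A·i, i = Q / (K·A) = 282 / (17.00 × 1220) = 0.01360.

0.0136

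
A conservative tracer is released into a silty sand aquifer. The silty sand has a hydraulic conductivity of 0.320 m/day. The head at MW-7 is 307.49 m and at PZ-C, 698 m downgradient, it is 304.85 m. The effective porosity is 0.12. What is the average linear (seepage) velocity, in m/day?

0.0101

Hydraulic gradient i = (307.49 − 304.85) / 698 = 2.64 / 698 = 0.003782.
Darcy flux q = K · i = 0.3200 × 0.003782 = 0.001210 m/day.
Seepage velocity v = q / n_e = 0.001210 / 0.12 = 0.01009 m/day.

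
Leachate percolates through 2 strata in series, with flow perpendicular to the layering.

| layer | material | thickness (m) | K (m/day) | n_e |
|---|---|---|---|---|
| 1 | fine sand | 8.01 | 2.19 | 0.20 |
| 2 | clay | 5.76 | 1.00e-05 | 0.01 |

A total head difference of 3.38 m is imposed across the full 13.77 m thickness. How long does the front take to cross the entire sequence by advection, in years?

With flow normal to the layers, continuity requires the same specific discharge q through every layer.
Σ(b_i/K_i) = 8.01/2.19 + 5.76/1.00e-05 = 5.760e+05 d.
q = Δh / Σ(b_i/K_i) = 3.38 / 5.760e+05 = 5.868e-06 m/day.
In each layer the seepage velocity is v_i = q/n_i, so the layer transit time is t_i = b_i·n_i / q:
  layer 1 (fine sand): t_1 = 8.01 × 0.20 / 5.868e-06 = 2.730e+05 d
  layer 2 (clay): t_2 = 5.76 × 0.01 / 5.868e-06 = 9816 d
Total t = Σ t_i = 2.828e+05 days = 774.3 years.

774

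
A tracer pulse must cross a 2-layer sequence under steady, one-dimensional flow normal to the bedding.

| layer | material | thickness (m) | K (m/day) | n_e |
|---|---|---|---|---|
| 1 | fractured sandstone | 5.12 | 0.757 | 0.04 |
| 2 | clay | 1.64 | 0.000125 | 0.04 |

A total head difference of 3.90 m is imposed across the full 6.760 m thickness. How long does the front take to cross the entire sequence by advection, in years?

With flow normal to the layers, continuity requires the same specific discharge q through every layer.
Σ(b_i/K_i) = 5.12/0.757 + 1.64/0.000125 = 13127 d.
q = Δh / Σ(b_i/K_i) = 3.90 / 13127 = 0.0002971 m/day.
In each layer the seepage velocity is v_i = q/n_i, so the layer transit time is t_i = b_i·n_i / q:
  layer 1 (fractured sandstone): t_1 = 5.12 × 0.04 / 0.0002971 = 689.3 d
  layer 2 (clay): t_2 = 1.64 × 0.04 / 0.0002971 = 220.8 d
Total t = Σ t_i = 910.1 days = 2.492 years.

2.49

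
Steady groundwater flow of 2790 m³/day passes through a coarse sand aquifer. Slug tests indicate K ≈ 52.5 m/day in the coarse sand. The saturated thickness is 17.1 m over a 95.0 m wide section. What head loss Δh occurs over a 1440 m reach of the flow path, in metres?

47.1

Cross-sectional area A = 95.0 × 17.1 = 1625 m².
From Q = K·A·i, i = Q / (K·A) = 2790 / (52.50 × 1625) = 0.03271.
Head loss Δh = i · L = 0.03271 × 1440 = 47.11 m.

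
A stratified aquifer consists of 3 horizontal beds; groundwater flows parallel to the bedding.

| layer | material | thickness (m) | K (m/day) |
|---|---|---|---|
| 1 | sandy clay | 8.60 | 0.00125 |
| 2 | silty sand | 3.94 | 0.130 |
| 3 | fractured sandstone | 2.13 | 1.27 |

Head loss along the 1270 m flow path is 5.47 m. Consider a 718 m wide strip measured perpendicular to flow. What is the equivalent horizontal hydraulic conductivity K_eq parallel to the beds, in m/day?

Flow is parallel to layering, so each bed carries its own Darcy discharge and the transmissivities add.
Σ(K_i·b_i) = 0.00125×8.60 + 0.130×3.94 + 1.27×2.13 = 3.228 m²/day.
Total thickness b = 14.67 m, so K_eq = Σ(K_i·b_i)/b = 0.2200 m/day.

0.220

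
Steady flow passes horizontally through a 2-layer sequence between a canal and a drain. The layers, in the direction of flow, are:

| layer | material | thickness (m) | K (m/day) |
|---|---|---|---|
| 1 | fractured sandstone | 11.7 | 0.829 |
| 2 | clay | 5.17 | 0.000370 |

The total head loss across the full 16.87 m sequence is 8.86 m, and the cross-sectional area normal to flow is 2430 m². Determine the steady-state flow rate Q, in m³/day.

Flow is perpendicular to layering, so the layers act in series and the equivalent K is the thickness-weighted harmonic mean.
Total thickness L = 11.7 + 5.17 = 16.87 m.
Σ(b_i/K_i) = 11.7/0.829 + 5.17/0.000370 = 13987 d.
K_eq = L / Σ(b_i/K_i) = 16.87 / 13987 = 0.001206 m/day.
Q = K_eq · A · (Δh/L) = 0.001206 × 2430 × (8.86/16.87) = 1.539 m³/day.

1.54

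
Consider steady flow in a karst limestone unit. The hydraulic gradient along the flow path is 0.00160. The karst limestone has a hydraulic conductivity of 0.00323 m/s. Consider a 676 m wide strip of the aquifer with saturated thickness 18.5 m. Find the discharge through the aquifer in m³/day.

5580

Convert K: 0.00323 m/s × 86400 = 279.1 m/day.
Cross-sectional area A = 676 × 18.5 = 12506 m².
Hydraulic gradient i = 0.00160.
Darcy's law: Q = K · A · i = 279.1 × 12506 × 0.001600 = 5584 m³/day.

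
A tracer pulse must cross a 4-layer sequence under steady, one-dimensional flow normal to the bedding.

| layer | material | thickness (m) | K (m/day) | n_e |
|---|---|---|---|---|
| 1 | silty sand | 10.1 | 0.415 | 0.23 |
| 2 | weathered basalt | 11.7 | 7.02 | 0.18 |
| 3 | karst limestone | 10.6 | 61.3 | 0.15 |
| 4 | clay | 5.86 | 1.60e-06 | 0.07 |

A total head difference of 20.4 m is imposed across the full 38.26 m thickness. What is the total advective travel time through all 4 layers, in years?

3160

With flow normal to the layers, continuity requires the same specific discharge q through every layer.
Σ(b_i/K_i) = 10.1/0.415 + 11.7/7.02 + 10.6/61.3 + 5.86/1.60e-06 = 3.663e+06 d.
q = Δh / Σ(b_i/K_i) = 20.4 / 3.663e+06 = 5.570e-06 m/day.
In each layer the seepage velocity is v_i = q/n_i, so the layer transit time is t_i = b_i·n_i / q:
  layer 1 (silty sand): t_1 = 10.1 × 0.23 / 5.570e-06 = 4.171e+05 d
  layer 2 (weathered basalt): t_2 = 11.7 × 0.18 / 5.570e-06 = 3.781e+05 d
  layer 3 (karst limestone): t_3 = 10.6 × 0.15 / 5.570e-06 = 2.855e+05 d
  layer 4 (clay): t_4 = 5.86 × 0.07 / 5.570e-06 = 73646 d
Total t = Σ t_i = 1.154e+06 days = 3160 years.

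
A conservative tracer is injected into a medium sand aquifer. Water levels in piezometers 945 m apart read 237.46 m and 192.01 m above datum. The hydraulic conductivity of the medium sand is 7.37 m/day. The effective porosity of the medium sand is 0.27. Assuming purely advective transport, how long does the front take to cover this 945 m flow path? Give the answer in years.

1.97

Hydraulic gradient i = (237.46 − 192.01) / 945 = 45.45 / 945 = 0.04810.
Darcy flux q = K · i = 7.370 × 0.04810 = 0.3545 m/day.
Seepage velocity v = q / n_e = 0.3545 / 0.27 = 1.313 m/day.
Travel time t = L / v = 945 / 1.313 = 719.8 days = 1.971 years.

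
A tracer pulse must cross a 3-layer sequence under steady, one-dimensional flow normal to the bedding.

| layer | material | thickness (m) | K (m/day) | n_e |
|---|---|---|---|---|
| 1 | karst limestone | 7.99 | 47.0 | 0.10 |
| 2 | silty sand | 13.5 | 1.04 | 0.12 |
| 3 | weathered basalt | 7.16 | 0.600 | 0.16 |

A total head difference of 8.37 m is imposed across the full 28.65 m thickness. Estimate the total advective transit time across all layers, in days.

With flow normal to the layers, continuity requires the same specific discharge q through every layer.
Σ(b_i/K_i) = 7.99/47.0 + 13.5/1.04 + 7.16/0.600 = 25.08 d.
q = Δh / Σ(b_i/K_i) = 8.37 / 25.08 = 0.3337 m/day.
In each layer the seepage velocity is v_i = q/n_i, so the layer transit time is t_i = b_i·n_i / q:
  layer 1 (karst limestone): t_1 = 7.99 × 0.10 / 0.3337 = 2.395 d
  layer 2 (silty sand): t_2 = 13.5 × 0.12 / 0.3337 = 4.855 d
  layer 3 (weathered basalt): t_3 = 7.16 × 0.16 / 0.3337 = 3.433 d
Total t = Σ t_i = 10.68 days.

10.7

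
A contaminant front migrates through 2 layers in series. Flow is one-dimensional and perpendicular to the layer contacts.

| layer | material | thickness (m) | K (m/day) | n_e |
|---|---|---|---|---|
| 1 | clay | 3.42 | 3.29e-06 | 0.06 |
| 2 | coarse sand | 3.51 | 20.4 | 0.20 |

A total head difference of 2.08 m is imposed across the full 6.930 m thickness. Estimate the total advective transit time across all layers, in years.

1240

With flow normal to the layers, continuity requires the same specific discharge q through every layer.
Σ(b_i/K_i) = 3.42/3.29e-06 + 3.51/20.4 = 1.040e+06 d.
q = Δh / Σ(b_i/K_i) = 2.08 / 1.040e+06 = 2.001e-06 m/day.
In each layer the seepage velocity is v_i = q/n_i, so the layer transit time is t_i = b_i·n_i / q:
  layer 1 (clay): t_1 = 3.42 × 0.06 / 2.001e-06 = 1.026e+05 d
  layer 2 (coarse sand): t_2 = 3.51 × 0.20 / 2.001e-06 = 3.508e+05 d
Total t = Σ t_i = 4.534e+05 days = 1241 years.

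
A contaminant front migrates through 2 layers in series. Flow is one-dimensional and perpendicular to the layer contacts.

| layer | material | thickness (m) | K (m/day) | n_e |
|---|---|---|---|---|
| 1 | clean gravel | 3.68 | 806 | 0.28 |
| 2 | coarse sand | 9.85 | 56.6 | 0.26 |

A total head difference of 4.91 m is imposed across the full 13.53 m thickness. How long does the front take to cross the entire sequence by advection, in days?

0.131

With flow normal to the layers, continuity requires the same specific discharge q through every layer.
Σ(b_i/K_i) = 3.68/806 + 9.85/56.6 = 0.1786 d.
q = Δh / Σ(b_i/K_i) = 4.91 / 0.1786 = 27.49 m/day.
In each layer the seepage velocity is v_i = q/n_i, so the layer transit time is t_i = b_i·n_i / q:
  layer 1 (clean gravel): t_1 = 3.68 × 0.28 / 27.49 = 0.03748 d
  layer 2 (coarse sand): t_2 = 9.85 × 0.26 / 27.49 = 0.09315 d
Total t = Σ t_i = 0.1306 days.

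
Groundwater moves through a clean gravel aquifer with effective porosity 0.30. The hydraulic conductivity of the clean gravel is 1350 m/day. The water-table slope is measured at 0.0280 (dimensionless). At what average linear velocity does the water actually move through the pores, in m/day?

Hydraulic gradient i = 0.0280.
Darcy flux q = K · i = 1350 × 0.02800 = 37.80 m/day.
Seepage velocity v = q / n_e = 37.80 / 0.30 = 126.0 m/day.

126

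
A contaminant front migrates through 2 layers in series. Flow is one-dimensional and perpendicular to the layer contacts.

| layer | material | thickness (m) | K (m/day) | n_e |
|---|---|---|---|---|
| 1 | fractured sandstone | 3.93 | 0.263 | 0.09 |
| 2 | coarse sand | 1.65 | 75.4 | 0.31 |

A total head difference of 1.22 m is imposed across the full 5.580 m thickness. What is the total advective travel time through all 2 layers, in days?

With flow normal to the layers, continuity requires the same specific discharge q through every layer.
Σ(b_i/K_i) = 3.93/0.263 + 1.65/75.4 = 14.96 d.
q = Δh / Σ(b_i/K_i) = 1.22 / 14.96 = 0.08152 m/day.
In each layer the seepage velocity is v_i = q/n_i, so the layer transit time is t_i = b_i·n_i / q:
  layer 1 (fractured sandstone): t_1 = 3.93 × 0.09 / 0.08152 = 4.339 d
  layer 2 (coarse sand): t_2 = 1.65 × 0.31 / 0.08152 = 6.274 d
Total t = Σ t_i = 10.61 days.

10.6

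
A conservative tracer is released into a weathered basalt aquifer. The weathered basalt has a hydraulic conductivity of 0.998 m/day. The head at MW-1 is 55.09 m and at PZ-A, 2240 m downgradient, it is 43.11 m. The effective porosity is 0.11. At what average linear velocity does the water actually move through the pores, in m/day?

Hydraulic gradient i = (55.09 − 43.11) / 2240 = 11.98 / 2240 = 0.005348.
Darcy flux q = K · i = 0.9980 × 0.005348 = 0.005338 m/day.
Seepage velocity v = q / n_e = 0.005338 / 0.11 = 0.04852 m/day.

0.0485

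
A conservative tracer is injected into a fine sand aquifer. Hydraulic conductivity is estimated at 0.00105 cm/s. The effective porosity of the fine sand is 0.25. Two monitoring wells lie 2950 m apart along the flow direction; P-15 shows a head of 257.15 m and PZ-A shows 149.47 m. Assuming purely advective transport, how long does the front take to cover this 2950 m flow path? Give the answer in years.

61.0

Convert K: 0.00105 cm/s × 864 = 0.9072 m/day.
Hydraulic gradient i = (257.15 − 149.47) / 2950 = 107.68 / 2950 = 0.03650.
Darcy flux q = K · i = 0.9072 × 0.03650 = 0.03311 m/day.
Seepage velocity v = q / n_e = 0.03311 / 0.25 = 0.1325 m/day.
Travel time t = L / v = 2950 / 0.1325 = 22271 days = 60.98 years.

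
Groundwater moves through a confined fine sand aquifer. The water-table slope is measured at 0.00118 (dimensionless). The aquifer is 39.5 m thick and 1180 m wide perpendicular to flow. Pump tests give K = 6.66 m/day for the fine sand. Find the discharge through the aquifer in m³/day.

Cross-sectional area A = 1180 × 39.5 = 46610 m².
Hydraulic gradient i = 0.00118.
Darcy's law: Q = K · A · i = 6.660 × 46610 × 0.001180 = 366.3 m³/day.

366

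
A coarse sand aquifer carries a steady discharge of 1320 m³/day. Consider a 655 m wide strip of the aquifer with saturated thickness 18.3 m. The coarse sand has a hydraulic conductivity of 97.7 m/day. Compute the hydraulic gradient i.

Cross-sectional area A = 655 × 18.3 = 11986 m².
From Q = K·A·i, i = Q / (K·A) = 1320 / (97.70 × 11986) = 0.001127.

0.00113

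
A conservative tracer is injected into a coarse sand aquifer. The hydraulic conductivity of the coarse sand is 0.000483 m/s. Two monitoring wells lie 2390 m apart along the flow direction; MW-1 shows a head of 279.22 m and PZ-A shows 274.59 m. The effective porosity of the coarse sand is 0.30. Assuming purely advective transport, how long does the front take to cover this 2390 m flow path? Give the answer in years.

24.3

Convert K: 0.000483 m/s × 86400 = 41.73 m/day.
Hydraulic gradient i = (279.22 − 274.59) / 2390 = 4.63 / 2390 = 0.001937.
Darcy flux q = K · i = 41.73 × 0.001937 = 0.08084 m/day.
Seepage velocity v = q / n_e = 0.08084 / 0.30 = 0.2695 m/day.
Travel time t = L / v = 2390 / 0.2695 = 8869 days = 24.28 years.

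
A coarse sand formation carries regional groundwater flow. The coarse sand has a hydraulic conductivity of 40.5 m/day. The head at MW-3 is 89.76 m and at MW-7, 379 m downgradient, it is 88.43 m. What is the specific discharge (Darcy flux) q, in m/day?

Hydraulic gradient i = (89.76 − 88.43) / 379 = 1.33 / 379 = 0.003509.
Specific discharge q = K · i = 40.50 × 0.003509 = 0.1421 m/day.

0.142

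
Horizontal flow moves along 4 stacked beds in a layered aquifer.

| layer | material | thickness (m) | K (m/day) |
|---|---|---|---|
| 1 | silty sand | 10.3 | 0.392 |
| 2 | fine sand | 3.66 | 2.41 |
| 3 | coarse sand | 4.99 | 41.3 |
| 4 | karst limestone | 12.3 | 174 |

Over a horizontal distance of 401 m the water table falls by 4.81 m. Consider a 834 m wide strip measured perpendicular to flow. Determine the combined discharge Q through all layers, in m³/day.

Flow is parallel to layering, so each bed carries its own Darcy discharge and the transmissivities add.
Σ(K_i·b_i) = 0.392×10.3 + 2.41×3.66 + 41.3×4.99 + 174×12.3 = 2359 m²/day.
Hydraulic gradient i = Δh / L = 4.81 / 401 = 0.01200.
Q = Σ(K_i·b_i) · W · i = 2359 × 834 × 0.01200 = 23601 m³/day.

23600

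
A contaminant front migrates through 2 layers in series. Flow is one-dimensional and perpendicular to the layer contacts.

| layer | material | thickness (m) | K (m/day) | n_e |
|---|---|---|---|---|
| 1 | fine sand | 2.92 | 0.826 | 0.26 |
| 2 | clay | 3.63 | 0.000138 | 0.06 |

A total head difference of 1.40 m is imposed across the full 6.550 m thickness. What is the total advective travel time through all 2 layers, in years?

With flow normal to the layers, continuity requires the same specific discharge q through every layer.
Σ(b_i/K_i) = 2.92/0.826 + 3.63/0.000138 = 26308 d.
q = Δh / Σ(b_i/K_i) = 1.40 / 26308 = 5.322e-05 m/day.
In each layer the seepage velocity is v_i = q/n_i, so the layer transit time is t_i = b_i·n_i / q:
  layer 1 (fine sand): t_1 = 2.92 × 0.26 / 5.322e-05 = 14266 d
  layer 2 (clay): t_2 = 3.63 × 0.06 / 5.322e-05 = 4093 d
Total t = Σ t_i = 18359 days = 50.26 years.

50.3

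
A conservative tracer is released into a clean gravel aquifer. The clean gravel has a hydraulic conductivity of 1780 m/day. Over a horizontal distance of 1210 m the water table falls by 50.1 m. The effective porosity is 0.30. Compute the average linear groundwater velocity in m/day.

Hydraulic gradient i = Δh / L = 50.1 / 1210 = 0.04140.
Darcy flux q = K · i = 1780 × 0.04140 = 73.70 m/day.
Seepage velocity v = q / n_e = 73.70 / 0.30 = 245.7 m/day.

246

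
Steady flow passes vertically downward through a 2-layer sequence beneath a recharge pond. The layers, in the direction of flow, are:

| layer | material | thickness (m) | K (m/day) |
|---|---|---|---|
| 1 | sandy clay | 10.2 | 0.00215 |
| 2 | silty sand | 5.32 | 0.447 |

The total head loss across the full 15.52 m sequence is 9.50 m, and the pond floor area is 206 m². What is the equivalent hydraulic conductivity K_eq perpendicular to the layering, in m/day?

Flow is perpendicular to layering, so the layers act in series and the equivalent K is the thickness-weighted harmonic mean.
Total thickness L = 10.2 + 5.32 = 15.52 m.
Σ(b_i/K_i) = 10.2/0.00215 + 5.32/0.447 = 4756 d.
K_eq = L / Σ(b_i/K_i) = 15.52 / 4756 = 0.003263 m/day.

0.00326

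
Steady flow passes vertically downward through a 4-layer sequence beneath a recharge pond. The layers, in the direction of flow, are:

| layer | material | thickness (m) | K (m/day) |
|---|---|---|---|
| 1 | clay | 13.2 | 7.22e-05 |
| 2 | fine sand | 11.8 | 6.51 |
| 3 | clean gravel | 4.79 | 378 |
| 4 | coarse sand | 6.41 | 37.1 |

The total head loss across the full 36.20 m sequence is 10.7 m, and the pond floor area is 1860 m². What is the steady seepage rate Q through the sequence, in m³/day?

0.109

Flow is perpendicular to layering, so the layers act in series and the equivalent K is the thickness-weighted harmonic mean.
Total thickness L = 13.2 + 11.8 + 4.79 + 6.41 = 36.20 m.
Σ(b_i/K_i) = 13.2/7.22e-05 + 11.8/6.51 + 4.79/378 + 6.41/37.1 = 1.828e+05 d.
K_eq = L / Σ(b_i/K_i) = 36.20 / 1.828e+05 = 0.0001980 m/day.
Q = K_eq · A · (Δh/L) = 0.0001980 × 1860 × (10.7/36.20) = 0.1089 m³/day.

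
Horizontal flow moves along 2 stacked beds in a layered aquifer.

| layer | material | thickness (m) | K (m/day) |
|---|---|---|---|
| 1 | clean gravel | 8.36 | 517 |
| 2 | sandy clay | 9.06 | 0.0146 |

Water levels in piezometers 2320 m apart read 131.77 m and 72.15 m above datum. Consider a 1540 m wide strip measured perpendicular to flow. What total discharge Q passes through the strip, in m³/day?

171000

Flow is parallel to layering, so each bed carries its own Darcy discharge and the transmissivities add.
Σ(K_i·b_i) = 517×8.36 + 0.0146×9.06 = 4322 m²/day.
Hydraulic gradient i = (131.77 − 72.15) / 2320 = 59.62 / 2320 = 0.02570.
Q = Σ(K_i·b_i) · W · i = 4322 × 1540 × 0.02570 = 1.711e+05 m³/day.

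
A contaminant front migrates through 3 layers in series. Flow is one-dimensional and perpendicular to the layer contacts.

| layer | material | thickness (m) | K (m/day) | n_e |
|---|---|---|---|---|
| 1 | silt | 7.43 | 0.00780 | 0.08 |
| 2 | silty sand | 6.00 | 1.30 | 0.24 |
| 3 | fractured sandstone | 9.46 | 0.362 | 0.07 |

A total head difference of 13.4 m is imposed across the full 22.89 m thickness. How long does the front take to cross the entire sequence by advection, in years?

With flow normal to the layers, continuity requires the same specific discharge q through every layer.
Σ(b_i/K_i) = 7.43/0.00780 + 6.00/1.30 + 9.46/0.362 = 983.3 d.
q = Δh / Σ(b_i/K_i) = 13.4 / 983.3 = 0.01363 m/day.
In each layer the seepage velocity is v_i = q/n_i, so the layer transit time is t_i = b_i·n_i / q:
  layer 1 (silt): t_1 = 7.43 × 0.08 / 0.01363 = 43.62 d
  layer 2 (silty sand): t_2 = 6.00 × 0.24 / 0.01363 = 105.7 d
  layer 3 (fractured sandstone): t_3 = 9.46 × 0.07 / 0.01363 = 48.59 d
Total t = Σ t_i = 197.9 days = 0.5418 years.

0.542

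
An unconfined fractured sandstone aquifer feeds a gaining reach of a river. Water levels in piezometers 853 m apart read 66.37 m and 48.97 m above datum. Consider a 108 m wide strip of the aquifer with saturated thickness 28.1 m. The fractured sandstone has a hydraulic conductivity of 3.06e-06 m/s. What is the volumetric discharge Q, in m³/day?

Convert K: 3.06e-06 m/s × 86400 = 0.2644 m/day.
Cross-sectional area A = 108 × 28.1 = 3035 m².
Hydraulic gradient i = (66.37 − 48.97) / 853 = 17.4 / 853 = 0.02040.
Darcy's law: Q = K · A · i = 0.2644 × 3035 × 0.02040 = 16.37 m³/day.

16.4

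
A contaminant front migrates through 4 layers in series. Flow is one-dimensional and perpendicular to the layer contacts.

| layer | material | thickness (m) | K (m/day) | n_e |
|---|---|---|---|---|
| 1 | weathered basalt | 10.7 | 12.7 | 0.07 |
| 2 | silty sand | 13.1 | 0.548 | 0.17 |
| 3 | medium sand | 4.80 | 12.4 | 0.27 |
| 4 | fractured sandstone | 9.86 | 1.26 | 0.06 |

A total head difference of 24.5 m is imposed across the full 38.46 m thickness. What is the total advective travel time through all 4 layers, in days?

With flow normal to the layers, continuity requires the same specific discharge q through every layer.
Σ(b_i/K_i) = 10.7/12.7 + 13.1/0.548 + 4.80/12.4 + 9.86/1.26 = 32.96 d.
q = Δh / Σ(b_i/K_i) = 24.5 / 32.96 = 0.7433 m/day.
In each layer the seepage velocity is v_i = q/n_i, so the layer transit time is t_i = b_i·n_i / q:
  layer 1 (weathered basalt): t_1 = 10.7 × 0.07 / 0.7433 = 1.008 d
  layer 2 (silty sand): t_2 = 13.1 × 0.17 / 0.7433 = 2.996 d
  layer 3 (medium sand): t_3 = 4.80 × 0.27 / 0.7433 = 1.744 d
  layer 4 (fractured sandstone): t_4 = 9.86 × 0.06 / 0.7433 = 0.7959 d
Total t = Σ t_i = 6.543 days.

6.54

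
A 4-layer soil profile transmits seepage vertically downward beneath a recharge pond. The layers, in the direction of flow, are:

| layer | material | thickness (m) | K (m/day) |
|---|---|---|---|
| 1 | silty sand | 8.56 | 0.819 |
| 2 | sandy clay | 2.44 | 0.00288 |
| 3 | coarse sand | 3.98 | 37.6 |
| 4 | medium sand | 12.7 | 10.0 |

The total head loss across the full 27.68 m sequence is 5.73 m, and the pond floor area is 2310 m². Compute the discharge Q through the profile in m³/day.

Flow is perpendicular to layering, so the layers act in series and the equivalent K is the thickness-weighted harmonic mean.
Total thickness L = 8.56 + 2.44 + 3.98 + 12.7 = 27.68 m.
Σ(b_i/K_i) = 8.56/0.819 + 2.44/0.00288 + 3.98/37.6 + 12.7/10.0 = 859.0 d.
K_eq = L / Σ(b_i/K_i) = 27.68 / 859.0 = 0.03222 m/day.
Q = K_eq · A · (Δh/L) = 0.03222 × 2310 × (5.73/27.68) = 15.41 m³/day.

15.4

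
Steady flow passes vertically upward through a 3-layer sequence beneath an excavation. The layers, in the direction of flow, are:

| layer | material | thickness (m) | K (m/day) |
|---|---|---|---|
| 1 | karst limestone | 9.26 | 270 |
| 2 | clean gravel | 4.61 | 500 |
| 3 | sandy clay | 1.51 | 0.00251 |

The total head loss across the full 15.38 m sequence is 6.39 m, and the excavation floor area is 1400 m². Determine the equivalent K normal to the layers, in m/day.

0.0256

Flow is perpendicular to layering, so the layers act in series and the equivalent K is the thickness-weighted harmonic mean.
Total thickness L = 9.26 + 4.61 + 1.51 = 15.38 m.
Σ(b_i/K_i) = 9.26/270 + 4.61/500 + 1.51/0.00251 = 601.6 d.
K_eq = L / Σ(b_i/K_i) = 15.38 / 601.6 = 0.02556 m/day.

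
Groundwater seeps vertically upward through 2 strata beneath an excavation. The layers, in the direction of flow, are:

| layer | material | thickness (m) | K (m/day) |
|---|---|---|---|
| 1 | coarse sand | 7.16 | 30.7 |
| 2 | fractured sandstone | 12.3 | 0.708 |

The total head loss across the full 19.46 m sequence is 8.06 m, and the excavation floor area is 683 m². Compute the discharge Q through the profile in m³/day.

Flow is perpendicular to layering, so the layers act in series and the equivalent K is the thickness-weighted harmonic mean.
Total thickness L = 7.16 + 12.3 = 19.46 m.
Σ(b_i/K_i) = 7.16/30.7 + 12.3/0.708 = 17.61 d.
K_eq = L / Σ(b_i/K_i) = 19.46 / 17.61 = 1.105 m/day.
Q = K_eq · A · (Δh/L) = 1.105 × 683 × (8.06/19.46) = 312.7 m³/day.

313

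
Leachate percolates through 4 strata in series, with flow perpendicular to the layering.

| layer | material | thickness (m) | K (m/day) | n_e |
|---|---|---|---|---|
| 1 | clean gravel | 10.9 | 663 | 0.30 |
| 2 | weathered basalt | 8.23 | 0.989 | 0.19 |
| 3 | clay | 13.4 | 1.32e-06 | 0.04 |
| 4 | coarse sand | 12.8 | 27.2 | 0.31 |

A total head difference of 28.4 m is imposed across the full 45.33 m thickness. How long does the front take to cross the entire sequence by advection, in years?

With flow normal to the layers, continuity requires the same specific discharge q through every layer.
Σ(b_i/K_i) = 10.9/663 + 8.23/0.989 + 13.4/1.32e-06 + 12.8/27.2 = 1.015e+07 d.
q = Δh / Σ(b_i/K_i) = 28.4 / 1.015e+07 = 2.798e-06 m/day.
In each layer the seepage velocity is v_i = q/n_i, so the layer transit time is t_i = b_i·n_i / q:
  layer 1 (clean gravel): t_1 = 10.9 × 0.30 / 2.798e-06 = 1.169e+06 d
  layer 2 (weathered basalt): t_2 = 8.23 × 0.19 / 2.798e-06 = 5.589e+05 d
  layer 3 (clay): t_3 = 13.4 × 0.04 / 2.798e-06 = 1.916e+05 d
  layer 4 (coarse sand): t_4 = 12.8 × 0.31 / 2.798e-06 = 1.418e+06 d
Total t = Σ t_i = 3.338e+06 days = 9138 years.

9140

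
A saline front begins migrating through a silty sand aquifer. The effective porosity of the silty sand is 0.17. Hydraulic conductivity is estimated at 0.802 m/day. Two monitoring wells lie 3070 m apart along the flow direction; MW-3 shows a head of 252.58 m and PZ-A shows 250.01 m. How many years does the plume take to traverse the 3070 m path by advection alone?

Hydraulic gradient i = (252.58 − 250.01) / 3070 = 2.57 / 3070 = 0.0008371.
Darcy flux q = K · i = 0.8020 × 0.0008371 = 0.0006714 m/day.
Seepage velocity v = q / n_e = 0.0006714 / 0.17 = 0.003949 m/day.
Travel time t = L / v = 3070 / 0.003949 = 7.774e+05 days = 2128 years.

2130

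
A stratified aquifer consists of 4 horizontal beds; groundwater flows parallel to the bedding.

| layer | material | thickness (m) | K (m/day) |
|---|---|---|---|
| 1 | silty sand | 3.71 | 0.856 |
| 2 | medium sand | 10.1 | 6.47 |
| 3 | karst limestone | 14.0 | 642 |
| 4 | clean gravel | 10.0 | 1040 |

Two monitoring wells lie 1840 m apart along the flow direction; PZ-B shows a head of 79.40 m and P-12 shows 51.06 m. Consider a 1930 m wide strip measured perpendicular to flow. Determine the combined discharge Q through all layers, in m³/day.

Flow is parallel to layering, so each bed carries its own Darcy discharge and the transmissivities add.
Σ(K_i·b_i) = 0.856×3.71 + 6.47×10.1 + 642×14.0 + 1040×10.0 = 19457 m²/day.
Hydraulic gradient i = (79.40 − 51.06) / 1840 = 28.34 / 1840 = 0.01540.
Q = Σ(K_i·b_i) · W · i = 19457 × 1930 × 0.01540 = 5.784e+05 m³/day.

578000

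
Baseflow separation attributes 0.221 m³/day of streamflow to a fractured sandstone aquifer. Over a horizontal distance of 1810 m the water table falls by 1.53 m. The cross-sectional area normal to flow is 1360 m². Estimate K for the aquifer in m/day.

Hydraulic gradient i = Δh / L = 1.53 / 1810 = 0.0008453.
From Q = K·A·i, K = Q / (A·i) = 0.221 / (1360 × 0.0008453) = 0.1922 m/day.

0.192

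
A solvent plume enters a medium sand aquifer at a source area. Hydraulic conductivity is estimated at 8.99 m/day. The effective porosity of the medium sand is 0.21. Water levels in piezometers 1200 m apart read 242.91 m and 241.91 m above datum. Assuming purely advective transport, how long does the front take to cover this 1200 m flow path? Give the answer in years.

92.1

Hydraulic gradient i = (242.91 − 241.91) / 1200 = 1 / 1200 = 0.0008333.
Darcy flux q = K · i = 8.990 × 0.0008333 = 0.007492 m/day.
Seepage velocity v = q / n_e = 0.007492 / 0.21 = 0.03567 m/day.
Travel time t = L / v = 1200 / 0.03567 = 33637 days = 92.09 years.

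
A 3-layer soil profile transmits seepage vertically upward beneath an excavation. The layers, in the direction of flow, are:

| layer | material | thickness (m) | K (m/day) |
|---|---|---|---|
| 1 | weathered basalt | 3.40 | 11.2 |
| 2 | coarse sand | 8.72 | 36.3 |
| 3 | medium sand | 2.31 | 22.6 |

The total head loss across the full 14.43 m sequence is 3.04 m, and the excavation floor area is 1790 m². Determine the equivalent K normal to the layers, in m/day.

22.3

Flow is perpendicular to layering, so the layers act in series and the equivalent K is the thickness-weighted harmonic mean.
Total thickness L = 3.40 + 8.72 + 2.31 = 14.43 m.
Σ(b_i/K_i) = 3.40/11.2 + 8.72/36.3 + 2.31/22.6 = 0.6460 d.
K_eq = L / Σ(b_i/K_i) = 14.43 / 0.6460 = 22.34 m/day.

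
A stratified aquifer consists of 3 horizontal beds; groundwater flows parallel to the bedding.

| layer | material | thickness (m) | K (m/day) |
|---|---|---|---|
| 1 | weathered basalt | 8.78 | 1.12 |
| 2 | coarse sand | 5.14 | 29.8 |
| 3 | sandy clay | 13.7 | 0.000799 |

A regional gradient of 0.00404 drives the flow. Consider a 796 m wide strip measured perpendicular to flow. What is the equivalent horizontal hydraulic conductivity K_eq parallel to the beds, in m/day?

Flow is parallel to layering, so each bed carries its own Darcy discharge and the transmissivities add.
Σ(K_i·b_i) = 1.12×8.78 + 29.8×5.14 + 0.000799×13.7 = 163.0 m²/day.
Total thickness b = 27.62 m, so K_eq = Σ(K_i·b_i)/b = 5.902 m/day.

5.90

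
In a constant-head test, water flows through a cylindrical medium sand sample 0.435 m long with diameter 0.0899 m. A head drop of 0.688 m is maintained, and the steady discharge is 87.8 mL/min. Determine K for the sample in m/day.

Cross-sectional area A = π·(d/2)² = π × (0.0899/2)² = 0.006348 m².
Convert discharge: 87.8 mL/min = 1.463e-06 m³/s.
Darcy's law rearranged: K = Q·L / (A·Δh) = 1.463e-06 × 0.435 / (0.006348 × 0.688) = 0.0001458 m/s = 12.59 m/day.

12.6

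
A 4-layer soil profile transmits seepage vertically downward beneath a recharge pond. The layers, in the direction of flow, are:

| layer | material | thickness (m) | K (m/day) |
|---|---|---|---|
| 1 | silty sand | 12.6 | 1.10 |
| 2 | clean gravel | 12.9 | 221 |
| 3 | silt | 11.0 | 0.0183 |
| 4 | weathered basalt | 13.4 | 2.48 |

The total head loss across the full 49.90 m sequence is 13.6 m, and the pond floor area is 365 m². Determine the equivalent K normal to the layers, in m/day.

0.0807

Flow is perpendicular to layering, so the layers act in series and the equivalent K is the thickness-weighted harmonic mean.
Total thickness L = 12.6 + 12.9 + 11.0 + 13.4 = 49.90 m.
Σ(b_i/K_i) = 12.6/1.10 + 12.9/221 + 11.0/0.0183 + 13.4/2.48 = 618.0 d.
K_eq = L / Σ(b_i/K_i) = 49.90 / 618.0 = 0.08074 m/day.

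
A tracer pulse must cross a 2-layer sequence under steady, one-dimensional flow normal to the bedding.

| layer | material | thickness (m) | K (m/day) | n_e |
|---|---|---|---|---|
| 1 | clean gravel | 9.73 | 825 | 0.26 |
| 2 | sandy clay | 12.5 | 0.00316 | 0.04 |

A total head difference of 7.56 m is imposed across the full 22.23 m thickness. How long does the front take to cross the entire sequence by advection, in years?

4.34

With flow normal to the layers, continuity requires the same specific discharge q through every layer.
Σ(b_i/K_i) = 9.73/825 + 12.5/0.00316 = 3956 d.
q = Δh / Σ(b_i/K_i) = 7.56 / 3956 = 0.001911 m/day.
In each layer the seepage velocity is v_i = q/n_i, so the layer transit time is t_i = b_i·n_i / q:
  layer 1 (clean gravel): t_1 = 9.73 × 0.26 / 0.001911 = 1324 d
  layer 2 (sandy clay): t_2 = 12.5 × 0.04 / 0.001911 = 261.6 d
Total t = Σ t_i = 1585 days = 4.340 years.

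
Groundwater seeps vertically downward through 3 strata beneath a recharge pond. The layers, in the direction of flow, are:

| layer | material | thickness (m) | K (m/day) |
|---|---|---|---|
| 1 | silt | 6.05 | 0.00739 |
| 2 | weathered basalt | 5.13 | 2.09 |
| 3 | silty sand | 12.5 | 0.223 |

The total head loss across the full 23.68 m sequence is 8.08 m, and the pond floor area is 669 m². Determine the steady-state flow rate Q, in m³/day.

Flow is perpendicular to layering, so the layers act in series and the equivalent K is the thickness-weighted harmonic mean.
Total thickness L = 6.05 + 5.13 + 12.5 = 23.68 m.
Σ(b_i/K_i) = 6.05/0.00739 + 5.13/2.09 + 12.5/0.223 = 877.2 d.
K_eq = L / Σ(b_i/K_i) = 23.68 / 877.2 = 0.02700 m/day.
Q = K_eq · A · (Δh/L) = 0.02700 × 669 × (8.08/23.68) = 6.162 m³/day.

6.16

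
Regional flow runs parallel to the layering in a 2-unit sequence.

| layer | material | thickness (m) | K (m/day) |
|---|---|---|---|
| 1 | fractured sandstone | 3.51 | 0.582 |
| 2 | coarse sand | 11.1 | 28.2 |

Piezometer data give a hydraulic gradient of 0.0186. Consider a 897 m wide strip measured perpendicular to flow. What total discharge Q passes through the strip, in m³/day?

Flow is parallel to layering, so each bed carries its own Darcy discharge and the transmissivities add.
Σ(K_i·b_i) = 0.582×3.51 + 28.2×11.1 = 315.1 m²/day.
Hydraulic gradient i = 0.0186.
Q = Σ(K_i·b_i) · W · i = 315.1 × 897 × 0.01860 = 5257 m³/day.

5260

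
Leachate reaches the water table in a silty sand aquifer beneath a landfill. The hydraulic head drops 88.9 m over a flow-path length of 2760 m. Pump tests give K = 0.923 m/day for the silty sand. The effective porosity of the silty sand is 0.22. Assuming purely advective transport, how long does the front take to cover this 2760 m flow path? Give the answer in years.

Hydraulic gradient i = Δh / L = 88.9 / 2760 = 0.03221.
Darcy flux q = K · i = 0.9230 × 0.03221 = 0.02973 m/day.
Seepage velocity v = q / n_e = 0.02973 / 0.22 = 0.1351 m/day.
Travel time t = L / v = 2760 / 0.1351 = 20424 days = 55.92 years.

55.9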